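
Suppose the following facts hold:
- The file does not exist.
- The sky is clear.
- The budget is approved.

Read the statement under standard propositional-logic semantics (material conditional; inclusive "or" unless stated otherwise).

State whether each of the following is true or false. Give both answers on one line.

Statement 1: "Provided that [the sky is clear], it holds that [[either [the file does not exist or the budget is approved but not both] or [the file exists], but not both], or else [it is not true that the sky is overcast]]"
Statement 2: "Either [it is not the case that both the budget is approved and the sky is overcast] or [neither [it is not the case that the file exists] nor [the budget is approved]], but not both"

Let K = "the sky is overcast" (F), L = "the file exists" (F), W = "the budget is approved" (T).

Statement 1: In symbols: ~K -> (((~L xor W) xor L) | ~K)

~K = ~F = T
~L = ~F = T
~L xor W = T xor T = F
(~L xor W) xor L = F xor F = F
~K = ~F = T
((~L xor W) xor L) | ~K = F | T = T
~K -> (((~L xor W) xor L) | ~K) = T -> T = T
Thus Statement 1 is true.

Statement 2: This is (W nand K) xor (~L nor W).

W nand K = T nand F = T
~L = ~F = T
~L nor W = T nor T = F
(W nand K) xor (~L nor W) = T xor F = T
So Statement 2 is true.

Statement 1 True, Statement 2 True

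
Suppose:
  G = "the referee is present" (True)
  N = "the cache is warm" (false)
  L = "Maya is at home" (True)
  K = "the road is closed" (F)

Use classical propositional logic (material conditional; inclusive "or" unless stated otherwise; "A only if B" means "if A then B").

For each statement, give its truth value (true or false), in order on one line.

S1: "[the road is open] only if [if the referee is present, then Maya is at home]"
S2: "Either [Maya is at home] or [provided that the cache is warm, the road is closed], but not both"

S1: In symbols: ~K -> (G -> L)

~K = ~F = T
G -> L = T -> T = T
~K -> (G -> L) = T -> T = T
So S1 is true.

S2: Formalization: L xor (N -> K)

N -> K = F -> F = T
L xor (N -> K) = T xor T = F
Thus S2 is false.

S1 True, S2 False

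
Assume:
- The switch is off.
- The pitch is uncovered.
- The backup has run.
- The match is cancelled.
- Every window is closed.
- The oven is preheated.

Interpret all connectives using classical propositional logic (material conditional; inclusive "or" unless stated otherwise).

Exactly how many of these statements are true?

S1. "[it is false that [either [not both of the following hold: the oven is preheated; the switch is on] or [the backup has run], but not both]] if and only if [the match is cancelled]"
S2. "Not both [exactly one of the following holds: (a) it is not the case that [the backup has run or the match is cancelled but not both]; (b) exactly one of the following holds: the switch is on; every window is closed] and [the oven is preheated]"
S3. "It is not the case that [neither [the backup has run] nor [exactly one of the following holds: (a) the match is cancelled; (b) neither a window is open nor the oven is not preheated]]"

Let S = "the oven is preheated" (True), U = "the switch is on" (False), N = "the backup has run" (True), M = "the match is cancelled" (True), Q = "a window is open" (False).

S1: This is not ((S nand U) xor N) iff M.

S nand U = True nand False = True
(S nand U) xor N = True xor True = False
not ((S nand U) xor N) = not False = True
not ((S nand U) xor N) iff M = True iff True = True
Hence S1 is true.

S2: In symbols: (not (N xor M) xor (U xor not Q)) nand S

N xor M = True xor True = False
not (N xor M) = not False = True
not Q = not False = True
U xor not Q = False xor True = True
not (N xor M) xor (U xor not Q) = True xor True = False
(not (N xor M) xor (U xor not Q)) nand S = False nand True = True
Hence S2 is true.

S3: This is not (N nor (M xor (Q nor not S))).

not S = not True = False
Q nor not S = False nor False = True
M xor (Q nor not S) = True xor True = False
N nor (M xor (Q nor not S)) = True nor False = False
not (N nor (M xor (Q nor not S))) = not False = True
Hence S3 is true.

True statements: 3 (S1, S2, S3).

3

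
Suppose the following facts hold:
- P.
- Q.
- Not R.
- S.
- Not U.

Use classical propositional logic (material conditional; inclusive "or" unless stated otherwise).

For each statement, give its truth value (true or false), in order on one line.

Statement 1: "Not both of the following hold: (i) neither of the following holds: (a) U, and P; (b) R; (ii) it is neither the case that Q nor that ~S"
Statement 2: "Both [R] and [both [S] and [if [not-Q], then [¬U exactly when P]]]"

Statement 1: This is ((U and P) nor R) nand (Q nor not S).

U and P = False and True = False
(U and P) nor R = False nor False = True
not S = not True = False
Q nor not S = True nor False = False
((U and P) nor R) nand (Q nor not S) = True nand False = True
So Statement 1 is true.

Statement 2: Parsed as R and (S and (not Q -> (not U iff P)))

not Q = not True = False
not U = not False = True
not U iff P = True iff True = True
not Q -> (not U iff P) = False -> True = True
S and (not Q -> (not U iff P)) = True and True = True
R and (S and (not Q -> (not U iff P))) = False and True = False
So Statement 2 is false.

Statement 1 T, Statement 2 F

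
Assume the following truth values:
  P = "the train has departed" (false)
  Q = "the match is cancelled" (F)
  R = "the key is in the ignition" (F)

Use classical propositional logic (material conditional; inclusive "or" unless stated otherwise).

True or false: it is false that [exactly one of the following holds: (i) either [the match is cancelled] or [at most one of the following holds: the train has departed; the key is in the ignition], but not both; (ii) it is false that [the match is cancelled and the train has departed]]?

Formalization: ~((Q xor (P nand R)) xor ~(Q & P))

P nand R = F nand F = T
Q xor (P nand R) = F xor T = T
Q & P = F & F = F
~(Q & P) = ~F = T
(Q xor (P nand R)) xor ~(Q & P) = T xor T = F
~((Q xor (P nand R)) xor ~(Q & P)) = ~F = T

True.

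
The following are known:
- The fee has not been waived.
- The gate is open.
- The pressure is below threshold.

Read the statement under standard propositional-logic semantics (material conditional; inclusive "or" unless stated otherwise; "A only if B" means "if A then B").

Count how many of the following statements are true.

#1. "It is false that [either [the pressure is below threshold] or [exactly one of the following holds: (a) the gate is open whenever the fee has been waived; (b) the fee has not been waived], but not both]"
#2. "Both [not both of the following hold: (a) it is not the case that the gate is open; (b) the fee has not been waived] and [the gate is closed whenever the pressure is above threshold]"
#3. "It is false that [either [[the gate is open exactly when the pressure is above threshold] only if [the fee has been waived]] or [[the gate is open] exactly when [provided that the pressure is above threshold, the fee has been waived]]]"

Let R = "the pressure is above threshold" (F), P = "the fee has been waived" (F), Q = "the gate is open" (T).

#1: In symbols: ~(~R xor ((P -> Q) xor ~P))

~R = ~F = T
P -> Q = F -> T = T
~P = ~F = T
(P -> Q) xor ~P = T xor T = F
~R xor ((P -> Q) xor ~P) = T xor F = T
~(~R xor ((P -> Q) xor ~P)) = ~T = F
So #1 is false.

#2: Formalization: (~Q nand ~P) & (R -> ~Q)

~Q = ~T = F
~P = ~F = T
~Q nand ~P = F nand T = T
~Q = ~T = F
R -> ~Q = F -> F = T
(~Q nand ~P) & (R -> ~Q) = T & T = T
Thus #2 is true.

#3: This is ~(((Q <-> R) -> P) | (Q <-> (R -> P))).

Q <-> R = T <-> F = F
(Q <-> R) -> P = F -> F = T
R -> P = F -> F = T
Q <-> (R -> P) = T <-> T = T
((Q <-> R) -> P) | (Q <-> (R -> P)) = T | T = T
~(((Q <-> R) -> P) | (Q <-> (R -> P))) = ~T = F
Hence #3 is false.

Count: 1.

1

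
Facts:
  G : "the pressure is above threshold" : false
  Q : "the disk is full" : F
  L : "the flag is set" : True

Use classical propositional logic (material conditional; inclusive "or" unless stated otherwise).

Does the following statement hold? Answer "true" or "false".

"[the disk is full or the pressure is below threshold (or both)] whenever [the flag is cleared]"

true

In symbols: ~L -> (Q | ~G)

~L = ~T = F
~G = ~F = T
Q | ~G = F | T = T
~L -> (Q | ~G) = F -> T = T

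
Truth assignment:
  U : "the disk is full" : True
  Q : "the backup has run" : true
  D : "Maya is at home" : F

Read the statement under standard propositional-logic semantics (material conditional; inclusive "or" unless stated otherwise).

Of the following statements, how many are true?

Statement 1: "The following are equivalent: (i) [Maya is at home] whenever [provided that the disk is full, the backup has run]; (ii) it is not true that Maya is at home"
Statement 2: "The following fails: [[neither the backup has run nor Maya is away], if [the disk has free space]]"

0

Statement 1: Parsed as ((U → Q) → D) ↔ ¬D

U → Q = T → T = T
(U → Q) → D = T → F = F
¬D = ¬F = T
((U → Q) → D) ↔ ¬D = F ↔ T = F
So Statement 1 is false.

Statement 2: This is ¬(¬U → (Q ↓ ¬D)).

¬U = ¬T = F
¬D = ¬F = T
Q ↓ ¬D = T ↓ T = F
¬U → (Q ↓ ¬D) = F → F = T
¬(¬U → (Q ↓ ¬D)) = ¬T = F
So Statement 2 is false.

True statements: 0 (none).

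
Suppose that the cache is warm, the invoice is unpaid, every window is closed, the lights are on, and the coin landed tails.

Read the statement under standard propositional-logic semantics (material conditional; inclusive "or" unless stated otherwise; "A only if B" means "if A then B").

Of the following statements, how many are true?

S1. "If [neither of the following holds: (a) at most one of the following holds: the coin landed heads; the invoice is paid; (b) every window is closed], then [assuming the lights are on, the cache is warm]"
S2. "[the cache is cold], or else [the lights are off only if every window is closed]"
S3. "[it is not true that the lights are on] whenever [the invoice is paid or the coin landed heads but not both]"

Let Q = "the coin landed heads" (F), R = "the invoice is paid" (F), K = "a window is open" (F), H = "the lights are on" (T), G = "the cache is warm" (T).

S1: Parsed as ((Q nand R) nor ~K) -> (H -> G)

Q nand R = F nand F = T
~K = ~F = T
(Q nand R) nor ~K = T nor T = F
H -> G = T -> T = T
((Q nand R) nor ~K) -> (H -> G) = F -> T = T
So S1 is true.

S2: In symbols: ~G | (~H -> ~K)

~G = ~T = F
~H = ~T = F
~K = ~F = T
~H -> ~K = F -> T = T
~G | (~H -> ~K) = F | T = T
So S2 is true.

S3: Formalization: (R xor Q) -> ~H

R xor Q = F xor F = F
~H = ~T = F
(R xor Q) -> ~H = F -> F = T
So S3 is true.

True statements: 3 (S1, S2, S3).

3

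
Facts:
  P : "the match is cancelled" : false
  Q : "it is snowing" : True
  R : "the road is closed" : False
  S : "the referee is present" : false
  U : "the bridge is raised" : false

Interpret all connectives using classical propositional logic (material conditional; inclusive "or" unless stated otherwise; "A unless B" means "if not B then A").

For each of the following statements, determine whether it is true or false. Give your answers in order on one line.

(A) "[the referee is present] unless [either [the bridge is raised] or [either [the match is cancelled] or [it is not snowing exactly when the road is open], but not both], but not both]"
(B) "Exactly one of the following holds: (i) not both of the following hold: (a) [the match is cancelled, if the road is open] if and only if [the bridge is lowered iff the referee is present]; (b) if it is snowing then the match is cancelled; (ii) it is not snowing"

(A) F, (B) T

(A): Parsed as S or (U xor (P xor (not Q iff not R)))

not Q = not True = False
not R = not False = True
not Q iff not R = False iff True = False
P xor (not Q iff not R) = False xor False = False
U xor (P xor (not Q iff not R)) = False xor False = False
S or (U xor (P xor (not Q iff not R))) = False or False = False
Hence (A) is false.

(B): Formalization: (((not R -> P) iff (not U iff S)) nand (Q -> P)) xor not Q

not R = not False = True
not R -> P = True -> False = False
not U = not False = True
not U iff S = True iff False = False
(not R -> P) iff (not U iff S) = False iff False = True
Q -> P = True -> False = False
((not R -> P) iff (not U iff S)) nand (Q -> P) = True nand False = True
not Q = not True = False
(((not R -> P) iff (not U iff S)) nand (Q -> P)) xor not Q = True xor False = True
Thus (B) is true.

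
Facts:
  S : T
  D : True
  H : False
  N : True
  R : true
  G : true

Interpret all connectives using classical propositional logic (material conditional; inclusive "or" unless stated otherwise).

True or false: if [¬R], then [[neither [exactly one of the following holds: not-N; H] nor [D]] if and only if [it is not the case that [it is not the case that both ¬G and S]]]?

This is not R -> (((not N xor H) nor D) iff not (not G nand S)).

not R = not True = False
not N = not True = False
not N xor H = False xor False = False
(not N xor H) nor D = False nor True = False
not G = not True = False
not G nand S = False nand True = True
not (not G nand S) = not True = False
((not N xor H) nor D) iff not (not G nand S) = False iff False = True
not R -> (((not N xor H) nor D) iff not (not G nand S)) = False -> True = True

true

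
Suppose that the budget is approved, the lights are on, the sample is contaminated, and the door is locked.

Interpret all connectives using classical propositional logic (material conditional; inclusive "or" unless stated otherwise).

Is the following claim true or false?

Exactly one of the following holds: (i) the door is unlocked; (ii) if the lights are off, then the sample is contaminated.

true

Let S = "the door is locked" (T), Q = "the lights are on" (T), R = "the sample is contaminated" (T).
Parsed as ~S xor (~Q -> R)

~S = ~T = F
~Q = ~T = F
~Q -> R = F -> T = T
~S xor (~Q -> R) = F xor T = T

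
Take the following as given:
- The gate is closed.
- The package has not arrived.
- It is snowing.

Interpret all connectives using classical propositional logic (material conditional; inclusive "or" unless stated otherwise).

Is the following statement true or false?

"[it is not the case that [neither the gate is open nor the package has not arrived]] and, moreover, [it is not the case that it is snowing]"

Let P = "the gate is open" (F), Q = "the package has arrived" (F), R = "it is snowing" (T).
Formalization: ¬(P ↓ ¬Q) ∧ ¬R

¬Q = ¬F = T
P ↓ ¬Q = F ↓ T = F
¬(P ↓ ¬Q) = ¬F = T
¬R = ¬T = F
¬(P ↓ ¬Q) ∧ ¬R = T ∧ F = F

False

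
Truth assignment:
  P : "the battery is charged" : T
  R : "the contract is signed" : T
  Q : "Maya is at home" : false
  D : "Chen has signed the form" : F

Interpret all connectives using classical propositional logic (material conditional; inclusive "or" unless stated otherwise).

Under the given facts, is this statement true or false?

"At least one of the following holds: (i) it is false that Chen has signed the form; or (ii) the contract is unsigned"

True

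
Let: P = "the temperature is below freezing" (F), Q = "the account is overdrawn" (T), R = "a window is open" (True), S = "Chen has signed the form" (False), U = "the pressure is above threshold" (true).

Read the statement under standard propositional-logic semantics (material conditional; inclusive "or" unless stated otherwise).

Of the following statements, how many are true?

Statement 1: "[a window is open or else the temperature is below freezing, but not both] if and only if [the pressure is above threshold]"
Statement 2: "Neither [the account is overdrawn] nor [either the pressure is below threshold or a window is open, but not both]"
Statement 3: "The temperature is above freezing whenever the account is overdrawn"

2

Statement 1: This is (R xor P) iff U.

R xor P = True xor False = True
(R xor P) iff U = True iff True = True
So Statement 1 is true.

Statement 2: In symbols: Q nor (not U xor R)

not U = not True = False
not U xor R = False xor True = True
Q nor (not U xor R) = True nor True = False
Thus Statement 2 is false.

Statement 3: Parsed as Q -> not P

not P = not False = True
Q -> not P = True -> True = True
Thus Statement 3 is true.

Count: 2.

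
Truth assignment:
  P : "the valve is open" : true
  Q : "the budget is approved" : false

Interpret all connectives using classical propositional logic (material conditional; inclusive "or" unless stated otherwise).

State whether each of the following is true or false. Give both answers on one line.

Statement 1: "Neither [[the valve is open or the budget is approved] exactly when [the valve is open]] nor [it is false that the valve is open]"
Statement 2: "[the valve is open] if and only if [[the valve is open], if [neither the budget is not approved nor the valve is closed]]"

Statement 1 False, Statement 2 True

Statement 1: This is ((P | Q) <-> P) nor ~P.

P | Q = T | F = T
(P | Q) <-> P = T <-> T = T
~P = ~T = F
((P | Q) <-> P) nor ~P = T nor F = F
Thus Statement 1 is false.

Statement 2: This is P <-> ((~Q nor ~P) -> P).

~Q = ~F = T
~P = ~T = F
~Q nor ~P = T nor F = F
(~Q nor ~P) -> P = F -> T = T
P <-> ((~Q nor ~P) -> P) = T <-> T = T
So Statement 2 is true.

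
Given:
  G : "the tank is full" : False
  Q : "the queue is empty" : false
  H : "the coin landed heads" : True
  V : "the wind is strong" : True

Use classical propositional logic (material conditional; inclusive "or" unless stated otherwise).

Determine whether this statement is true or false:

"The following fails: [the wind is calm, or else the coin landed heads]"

The statement is false.

Parsed as ¬(¬V ∨ H)

¬V = ¬T = F
¬V ∨ H = F ∨ T = T
¬(¬V ∨ H) = ¬T = F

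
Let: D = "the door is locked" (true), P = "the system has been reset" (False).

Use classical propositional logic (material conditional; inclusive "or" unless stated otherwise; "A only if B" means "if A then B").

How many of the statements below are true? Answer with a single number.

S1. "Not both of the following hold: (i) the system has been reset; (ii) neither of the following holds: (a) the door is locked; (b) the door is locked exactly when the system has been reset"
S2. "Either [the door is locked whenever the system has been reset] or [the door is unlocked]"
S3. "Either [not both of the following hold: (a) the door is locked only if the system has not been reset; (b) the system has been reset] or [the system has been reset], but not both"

3

S1: This is P ↑ (D ↓ (D ↔ P)).

D ↔ P = T ↔ F = F
D ↓ (D ↔ P) = T ↓ F = F
P ↑ (D ↓ (D ↔ P)) = F ↑ F = T
So S1 is true.

S2: In symbols: (P → D) ∨ ¬D

P → D = F → T = T
¬D = ¬T = F
(P → D) ∨ ¬D = T ∨ F = T
So S2 is true.

S3: Parsed as ((D → ¬P) ↑ P) ⊕ P

¬P = ¬F = T
D → ¬P = T → T = T
(D → ¬P) ↑ P = T ↑ F = T
((D → ¬P) ↑ P) ⊕ P = T ⊕ F = T
Thus S3 is true.

3 of the 3 statements are true (S1, S2, S3).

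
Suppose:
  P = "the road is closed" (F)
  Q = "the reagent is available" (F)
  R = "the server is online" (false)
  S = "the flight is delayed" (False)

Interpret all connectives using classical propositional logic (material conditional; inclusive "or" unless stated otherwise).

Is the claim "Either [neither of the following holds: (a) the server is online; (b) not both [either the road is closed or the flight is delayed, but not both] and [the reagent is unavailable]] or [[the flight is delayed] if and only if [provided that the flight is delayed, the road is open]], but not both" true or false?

The statement is false.

Values: R=F, P=F, S=F, Q=F.
Formalization: (R ↓ ((P ⊕ S) ↑ ¬Q)) ⊕ (S ↔ (S → ¬P))

P ⊕ S = F ⊕ F = F
¬Q = ¬F = T
(P ⊕ S) ↑ ¬Q = F ↑ T = T
R ↓ ((P ⊕ S) ↑ ¬Q) = F ↓ T = F
¬P = ¬F = T
S → ¬P = F → T = T
S ↔ (S → ¬P) = F ↔ T = F
(R ↓ ((P ⊕ S) ↑ ¬Q)) ⊕ (S ↔ (S → ¬P)) = F ⊕ F = F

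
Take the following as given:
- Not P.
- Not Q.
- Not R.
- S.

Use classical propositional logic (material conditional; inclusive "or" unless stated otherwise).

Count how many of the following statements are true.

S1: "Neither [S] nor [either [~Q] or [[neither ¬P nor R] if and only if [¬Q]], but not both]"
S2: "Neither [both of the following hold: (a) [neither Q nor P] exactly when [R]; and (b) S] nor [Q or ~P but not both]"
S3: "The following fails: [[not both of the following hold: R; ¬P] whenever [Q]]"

S1: Formalization: S ↓ (¬Q ⊕ ((¬P ↓ R) ↔ ¬Q))

¬Q = ¬F = T
¬P = ¬F = T
¬P ↓ R = T ↓ F = F
¬Q = ¬F = T
(¬P ↓ R) ↔ ¬Q = F ↔ T = F
¬Q ⊕ ((¬P ↓ R) ↔ ¬Q) = T ⊕ F = T
S ↓ (¬Q ⊕ ((¬P ↓ R) ↔ ¬Q)) = T ↓ T = F
Thus S1 is false.

S2: Formalization: (((Q ↓ P) ↔ R) ∧ S) ↓ (Q ⊕ ¬P)

Q ↓ P = F ↓ F = T
(Q ↓ P) ↔ R = T ↔ F = F
((Q ↓ P) ↔ R) ∧ S = F ∧ T = F
¬P = ¬F = T
Q ⊕ ¬P = F ⊕ T = T
(((Q ↓ P) ↔ R) ∧ S) ↓ (Q ⊕ ¬P) = F ↓ T = F
So S2 is false.

S3: Parsed as ¬(Q → (R ↑ ¬P))

¬P = ¬F = T
R ↑ ¬P = F ↑ T = T
Q → (R ↑ ¬P) = F → T = T
¬(Q → (R ↑ ¬P)) = ¬T = F
Hence S3 is false.

True statements: 0 (none).

0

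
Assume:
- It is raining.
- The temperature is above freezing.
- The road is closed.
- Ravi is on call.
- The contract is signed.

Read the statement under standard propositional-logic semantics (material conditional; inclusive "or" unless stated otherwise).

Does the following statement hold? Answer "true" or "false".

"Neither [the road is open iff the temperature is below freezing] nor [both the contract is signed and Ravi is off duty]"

False.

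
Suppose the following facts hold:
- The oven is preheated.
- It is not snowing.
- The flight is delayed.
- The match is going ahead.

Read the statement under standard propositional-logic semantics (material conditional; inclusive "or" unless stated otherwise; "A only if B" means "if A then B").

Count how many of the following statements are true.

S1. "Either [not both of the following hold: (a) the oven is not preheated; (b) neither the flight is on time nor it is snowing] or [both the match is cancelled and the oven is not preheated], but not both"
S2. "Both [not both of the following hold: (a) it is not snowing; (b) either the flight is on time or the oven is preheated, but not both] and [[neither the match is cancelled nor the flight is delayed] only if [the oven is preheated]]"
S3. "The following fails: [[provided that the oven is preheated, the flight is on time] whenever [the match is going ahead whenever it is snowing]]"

2

Let V = "the oven is preheated" (T), R = "the flight is delayed" (T), K = "it is snowing" (F), L = "the match is cancelled" (F).

S1: Formalization: (¬V ↑ (¬R ↓ K)) ⊕ (L ∧ ¬V)

¬V = ¬T = F
¬R = ¬T = F
¬R ↓ K = F ↓ F = T
¬V ↑ (¬R ↓ K) = F ↑ T = T
¬V = ¬T = F
L ∧ ¬V = F ∧ F = F
(¬V ↑ (¬R ↓ K)) ⊕ (L ∧ ¬V) = T ⊕ F = T
Hence S1 is true.

S2: In symbols: (¬K ↑ (¬R ⊕ V)) ∧ ((L ↓ R) → V)

¬K = ¬F = T
¬R = ¬T = F
¬R ⊕ V = F ⊕ T = T
¬K ↑ (¬R ⊕ V) = T ↑ T = F
L ↓ R = F ↓ T = F
(L ↓ R) → V = F → T = T
(¬K ↑ (¬R ⊕ V)) ∧ ((L ↓ R) → V) = F ∧ T = F
Thus S2 is false.

S3: This is ¬((K → ¬L) → (V → ¬R)).

¬L = ¬F = T
K → ¬L = F → T = T
¬R = ¬T = F
V → ¬R = T → F = F
(K → ¬L) → (V → ¬R) = T → F = F
¬((K → ¬L) → (V → ¬R)) = ¬F = T
So S3 is true.

True statements: 2.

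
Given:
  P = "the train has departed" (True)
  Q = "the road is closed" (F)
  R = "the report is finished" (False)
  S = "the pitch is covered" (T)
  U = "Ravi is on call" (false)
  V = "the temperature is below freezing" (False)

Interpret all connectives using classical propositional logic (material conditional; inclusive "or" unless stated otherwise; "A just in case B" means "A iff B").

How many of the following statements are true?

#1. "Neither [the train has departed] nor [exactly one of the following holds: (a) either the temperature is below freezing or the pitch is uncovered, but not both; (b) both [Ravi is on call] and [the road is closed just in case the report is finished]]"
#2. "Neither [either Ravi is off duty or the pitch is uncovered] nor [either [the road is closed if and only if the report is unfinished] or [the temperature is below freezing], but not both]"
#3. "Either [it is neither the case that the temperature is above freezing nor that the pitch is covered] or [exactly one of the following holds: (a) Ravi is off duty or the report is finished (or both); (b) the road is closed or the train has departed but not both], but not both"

0

#1: In symbols: P nor ((V xor ~S) xor (U & (Q <-> R)))

~S = ~T = F
V xor ~S = F xor F = F
Q <-> R = F <-> F = T
U & (Q <-> R) = F & T = F
(V xor ~S) xor (U & (Q <-> R)) = F xor F = F
P nor ((V xor ~S) xor (U & (Q <-> R))) = T nor F = F
Hence #1 is false.

#2: In symbols: (~U | ~S) nor ((Q <-> ~R) xor V)

~U = ~F = T
~S = ~T = F
~U | ~S = T | F = T
~R = ~F = T
Q <-> ~R = F <-> T = F
(Q <-> ~R) xor V = F xor F = F
(~U | ~S) nor ((Q <-> ~R) xor V) = T nor F = F
Thus #2 is false.

#3: Formalization: (~V nor S) xor ((~U | R) xor (Q xor P))

~V = ~F = T
~V nor S = T nor T = F
~U = ~F = T
~U | R = T | F = T
Q xor P = F xor T = T
(~U | R) xor (Q xor P) = T xor T = F
(~V nor S) xor ((~U | R) xor (Q xor P)) = F xor F = F
Hence #3 is false.

True statements: 0 (none).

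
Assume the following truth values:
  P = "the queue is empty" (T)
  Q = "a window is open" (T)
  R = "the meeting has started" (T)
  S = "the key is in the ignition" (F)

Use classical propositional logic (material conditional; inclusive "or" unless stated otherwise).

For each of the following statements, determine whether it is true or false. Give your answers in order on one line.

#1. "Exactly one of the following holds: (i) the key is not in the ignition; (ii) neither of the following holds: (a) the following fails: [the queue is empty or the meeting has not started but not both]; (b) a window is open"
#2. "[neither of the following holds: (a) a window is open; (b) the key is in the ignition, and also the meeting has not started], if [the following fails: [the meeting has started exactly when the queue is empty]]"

#1 T, #2 T

#1: In symbols: ¬S ⊕ (¬(P ⊕ ¬R) ↓ Q)

¬S = ¬F = T
¬R = ¬T = F
P ⊕ ¬R = T ⊕ F = T
¬(P ⊕ ¬R) = ¬T = F
¬(P ⊕ ¬R) ↓ Q = F ↓ T = F
¬S ⊕ (¬(P ⊕ ¬R) ↓ Q) = T ⊕ F = T
So #1 is true.

#2: This is ¬(R ↔ P) → (Q ↓ (S ∧ ¬R)).

R ↔ P = T ↔ T = T
¬(R ↔ P) = ¬T = F
¬R = ¬T = F
S ∧ ¬R = F ∧ F = F
Q ↓ (S ∧ ¬R) = T ↓ F = F
¬(R ↔ P) → (Q ↓ (S ∧ ¬R)) = F → F = T
Hence #2 is true.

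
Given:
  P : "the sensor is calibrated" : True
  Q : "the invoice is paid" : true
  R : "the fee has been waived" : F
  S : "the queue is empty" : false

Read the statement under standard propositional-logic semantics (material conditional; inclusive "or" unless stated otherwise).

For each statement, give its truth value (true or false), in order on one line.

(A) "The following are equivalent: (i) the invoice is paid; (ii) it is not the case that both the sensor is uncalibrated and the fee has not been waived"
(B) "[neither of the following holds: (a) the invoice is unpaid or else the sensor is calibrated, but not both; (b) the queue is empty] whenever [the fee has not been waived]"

(A): Parsed as Q <-> (~P nand ~R)

~P = ~T = F
~R = ~F = T
~P nand ~R = F nand T = T
Q <-> (~P nand ~R) = T <-> T = T
Thus (A) is true.

(B): Parsed as ~R -> ((~Q xor P) nor S)

~R = ~F = T
~Q = ~T = F
~Q xor P = F xor T = T
(~Q xor P) nor S = T nor F = F
~R -> ((~Q xor P) nor S) = T -> F = F
Hence (B) is false.

(A) True; (B) False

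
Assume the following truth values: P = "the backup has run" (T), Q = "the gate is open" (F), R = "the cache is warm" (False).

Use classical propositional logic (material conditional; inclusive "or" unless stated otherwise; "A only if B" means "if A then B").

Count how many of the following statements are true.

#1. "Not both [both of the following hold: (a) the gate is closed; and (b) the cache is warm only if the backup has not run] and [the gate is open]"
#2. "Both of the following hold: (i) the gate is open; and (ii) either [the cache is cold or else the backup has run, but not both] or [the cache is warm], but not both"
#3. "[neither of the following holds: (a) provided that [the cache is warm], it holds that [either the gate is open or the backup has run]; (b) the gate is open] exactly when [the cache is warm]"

#1: This is (not Q and (R -> not P)) nand Q.

not Q = not False = True
not P = not True = False
R -> not P = False -> False = True
not Q and (R -> not P) = True and True = True
(not Q and (R -> not P)) nand Q = True nand False = True
Thus #1 is true.

#2: This is Q and ((not R xor P) xor R).

not R = not False = True
not R xor P = True xor True = False
(not R xor P) xor R = False xor False = False
Q and ((not R xor P) xor R) = False and False = False
So #2 is false.

#3: This is ((R -> (Q or P)) nor Q) iff R.

Q or P = False or True = True
R -> (Q or P) = False -> True = True
(R -> (Q or P)) nor Q = True nor False = False
((R -> (Q or P)) nor Q) iff R = False iff False = True
Hence #3 is true.

2 of the 3 statements are true (#1, #3).

2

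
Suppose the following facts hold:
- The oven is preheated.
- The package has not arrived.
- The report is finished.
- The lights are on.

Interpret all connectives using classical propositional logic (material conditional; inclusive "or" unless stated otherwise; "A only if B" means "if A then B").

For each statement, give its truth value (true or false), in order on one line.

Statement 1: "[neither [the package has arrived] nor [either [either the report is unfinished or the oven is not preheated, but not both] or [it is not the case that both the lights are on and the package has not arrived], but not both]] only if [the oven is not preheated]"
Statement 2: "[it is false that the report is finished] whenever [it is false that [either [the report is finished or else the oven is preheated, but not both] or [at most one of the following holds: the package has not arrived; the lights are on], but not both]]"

Let Q = "the package has arrived" (False), R = "the report is finished" (True), P = "the oven is preheated" (True), S = "the lights are on" (True).

Statement 1: Formalization: (Q nor ((not R xor not P) xor (S nand not Q))) -> not P

not R = not True = False
not P = not True = False
not R xor not P = False xor False = False
not Q = not False = True
S nand not Q = True nand True = False
(not R xor not P) xor (S nand not Q) = False xor False = False
Q nor ((not R xor not P) xor (S nand not Q)) = False nor False = True
not P = not True = False
(Q nor ((not R xor not P) xor (S nand not Q))) -> not P = True -> False = False
So Statement 1 is false.

Statement 2: In symbols: not ((R xor P) xor (not Q nand S)) -> not R

R xor P = True xor True = False
not Q = not False = True
not Q nand S = True nand True = False
(R xor P) xor (not Q nand S) = False xor False = False
not ((R xor P) xor (not Q nand S)) = not False = True
not R = not True = False
not ((R xor P) xor (not Q nand S)) -> not R = True -> False = False
Thus Statement 2 is false.

Statement 1 false, Statement 2 false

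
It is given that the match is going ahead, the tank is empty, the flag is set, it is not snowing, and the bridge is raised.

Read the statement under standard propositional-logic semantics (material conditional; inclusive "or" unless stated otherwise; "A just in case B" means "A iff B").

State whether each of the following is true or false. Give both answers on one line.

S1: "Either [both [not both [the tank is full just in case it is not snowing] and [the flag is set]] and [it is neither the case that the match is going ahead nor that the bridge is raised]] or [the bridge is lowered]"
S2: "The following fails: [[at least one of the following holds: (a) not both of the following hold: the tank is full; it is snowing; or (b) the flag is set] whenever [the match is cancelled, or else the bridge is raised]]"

S1 False; S2 False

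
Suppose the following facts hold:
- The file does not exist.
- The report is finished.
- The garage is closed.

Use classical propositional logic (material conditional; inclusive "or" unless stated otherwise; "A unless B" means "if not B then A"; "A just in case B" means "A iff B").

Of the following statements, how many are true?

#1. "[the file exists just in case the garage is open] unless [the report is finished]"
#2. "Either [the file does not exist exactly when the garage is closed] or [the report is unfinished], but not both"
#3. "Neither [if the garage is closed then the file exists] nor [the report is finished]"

2

Let P = "the file exists" (F), R = "the garage is closed" (T), Q = "the report is finished" (T).

#1: Parsed as (P ↔ ¬R) ∨ Q

¬R = ¬T = F
P ↔ ¬R = F ↔ F = T
(P ↔ ¬R) ∨ Q = T ∨ T = T
So #1 is true.

#2: Parsed as (¬P ↔ R) ⊕ ¬Q

¬P = ¬F = T
¬P ↔ R = T ↔ T = T
¬Q = ¬T = F
(¬P ↔ R) ⊕ ¬Q = T ⊕ F = T
So #2 is true.

#3: In symbols: (R → P) ↓ Q

R → P = T → F = F
(R → P) ↓ Q = F ↓ T = F
Hence #3 is false.

2 of the 3 statements are true.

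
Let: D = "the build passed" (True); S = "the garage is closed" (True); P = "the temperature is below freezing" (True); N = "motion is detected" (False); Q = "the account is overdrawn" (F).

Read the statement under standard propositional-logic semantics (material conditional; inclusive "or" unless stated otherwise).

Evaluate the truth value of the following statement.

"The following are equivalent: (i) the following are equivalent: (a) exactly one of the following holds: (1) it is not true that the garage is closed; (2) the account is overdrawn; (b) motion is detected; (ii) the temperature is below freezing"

true

Values: S=T, Q=F, N=F, P=T.
In symbols: ((~S xor Q) <-> N) <-> P

~S = ~T = F
~S xor Q = F xor F = F
(~S xor Q) <-> N = F <-> F = T
((~S xor Q) <-> N) <-> P = T <-> T = T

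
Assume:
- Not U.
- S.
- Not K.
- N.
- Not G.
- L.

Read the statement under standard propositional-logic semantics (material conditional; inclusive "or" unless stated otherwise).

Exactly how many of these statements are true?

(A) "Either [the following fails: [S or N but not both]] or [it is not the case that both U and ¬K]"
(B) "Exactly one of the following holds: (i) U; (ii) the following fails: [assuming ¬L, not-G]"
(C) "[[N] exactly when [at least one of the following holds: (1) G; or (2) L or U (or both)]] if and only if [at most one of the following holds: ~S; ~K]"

(A): Parsed as ~(S xor N) | (U nand ~K)

S xor N = T xor T = F
~(S xor N) = ~F = T
~K = ~F = T
U nand ~K = F nand T = T
~(S xor N) | (U nand ~K) = T | T = T
Thus (A) is true.

(B): Formalization: U xor ~(~L -> ~G)

~L = ~T = F
~G = ~F = T
~L -> ~G = F -> T = T
~(~L -> ~G) = ~T = F
U xor ~(~L -> ~G) = F xor F = F
Thus (B) is false.

(C): Formalization: (N <-> (G | (L | U))) <-> (~S nand ~K)

L | U = T | F = T
G | (L | U) = F | T = T
N <-> (G | (L | U)) = T <-> T = T
~S = ~T = F
~K = ~F = T
~S nand ~K = F nand T = T
(N <-> (G | (L | U))) <-> (~S nand ~K) = T <-> T = T
So (C) is true.

Count: 2.

2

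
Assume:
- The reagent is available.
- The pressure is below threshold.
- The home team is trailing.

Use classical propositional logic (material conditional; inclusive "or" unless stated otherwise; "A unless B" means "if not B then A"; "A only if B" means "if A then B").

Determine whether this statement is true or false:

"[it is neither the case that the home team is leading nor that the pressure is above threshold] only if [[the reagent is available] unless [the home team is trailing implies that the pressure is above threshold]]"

true

Let R = "the home team is leading" (False), Q = "the pressure is above threshold" (False), P = "the reagent is available" (True).
Parsed as (R nor Q) -> (P or (not R -> Q))

R nor Q = False nor False = True
not R = not False = True
not R -> Q = True -> False = False
P or (not R -> Q) = True or False = True
(R nor Q) -> (P or (not R -> Q)) = True -> True = True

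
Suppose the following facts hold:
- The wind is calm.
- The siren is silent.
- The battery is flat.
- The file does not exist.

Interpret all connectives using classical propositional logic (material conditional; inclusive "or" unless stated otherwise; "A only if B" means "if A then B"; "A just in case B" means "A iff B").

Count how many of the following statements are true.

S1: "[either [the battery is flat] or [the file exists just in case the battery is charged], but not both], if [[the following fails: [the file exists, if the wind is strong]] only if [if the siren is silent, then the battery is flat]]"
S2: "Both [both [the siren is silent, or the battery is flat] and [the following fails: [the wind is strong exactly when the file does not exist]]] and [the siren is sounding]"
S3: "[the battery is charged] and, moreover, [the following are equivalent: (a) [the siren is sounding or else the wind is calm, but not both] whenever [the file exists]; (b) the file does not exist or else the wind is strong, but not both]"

0

Let P = "the wind is strong" (F), S = "the file exists" (F), Q = "the siren is sounding" (F), R = "the battery is charged" (F).

S1: In symbols: (¬(P → S) → (¬Q → ¬R)) → (¬R ⊕ (S ↔ R))

P → S = F → F = T
¬(P → S) = ¬T = F
¬Q = ¬F = T
¬R = ¬F = T
¬Q → ¬R = T → T = T
¬(P → S) → (¬Q → ¬R) = F → T = T
¬R = ¬F = T
S ↔ R = F ↔ F = T
¬R ⊕ (S ↔ R) = T ⊕ T = F
(¬(P → S) → (¬Q → ¬R)) → (¬R ⊕ (S ↔ R)) = T → F = F
Thus S1 is false.

S2: This is ((¬Q ∨ ¬R) ∧ ¬(P ↔ ¬S)) ∧ Q.

¬Q = ¬F = T
¬R = ¬F = T
¬Q ∨ ¬R = T ∨ T = T
¬S = ¬F = T
P ↔ ¬S = F ↔ T = F
¬(P ↔ ¬S) = ¬F = T
(¬Q ∨ ¬R) ∧ ¬(P ↔ ¬S) = T ∧ T = T
((¬Q ∨ ¬R) ∧ ¬(P ↔ ¬S)) ∧ Q = T ∧ F = F
So S2 is false.

S3: Formalization: R ∧ ((S → (Q ⊕ ¬P)) ↔ (¬S ⊕ P))

¬P = ¬F = T
Q ⊕ ¬P = F ⊕ T = T
S → (Q ⊕ ¬P) = F → T = T
¬S = ¬F = T
¬S ⊕ P = T ⊕ F = T
(S → (Q ⊕ ¬P)) ↔ (¬S ⊕ P) = T ↔ T = T
R ∧ ((S → (Q ⊕ ¬P)) ↔ (¬S ⊕ P)) = F ∧ T = F
So S3 is false.

Count: 0.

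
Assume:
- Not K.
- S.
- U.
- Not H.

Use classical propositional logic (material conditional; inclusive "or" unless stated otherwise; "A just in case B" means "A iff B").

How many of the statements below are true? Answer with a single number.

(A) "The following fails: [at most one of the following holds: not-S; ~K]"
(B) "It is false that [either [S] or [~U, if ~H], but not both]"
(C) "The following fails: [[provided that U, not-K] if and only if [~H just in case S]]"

(A): In symbols: not (not S nand not K)

not S = not True = False
not K = not False = True
not S nand not K = False nand True = True
not (not S nand not K) = not True = False
Hence (A) is false.

(B): Parsed as not (S xor (not H -> not U))

not H = not False = True
not U = not True = False
not H -> not U = True -> False = False
S xor (not H -> not U) = True xor False = True
not (S xor (not H -> not U)) = not True = False
Hence (B) is false.

(C): This is not ((U -> not K) iff (not H iff S)).

not K = not False = True
U -> not K = True -> True = True
not H = not False = True
not H iff S = True iff True = True
(U -> not K) iff (not H iff S) = True iff True = True
not ((U -> not K) iff (not H iff S)) = not True = False
Hence (C) is false.

True statements: 0 (none).

0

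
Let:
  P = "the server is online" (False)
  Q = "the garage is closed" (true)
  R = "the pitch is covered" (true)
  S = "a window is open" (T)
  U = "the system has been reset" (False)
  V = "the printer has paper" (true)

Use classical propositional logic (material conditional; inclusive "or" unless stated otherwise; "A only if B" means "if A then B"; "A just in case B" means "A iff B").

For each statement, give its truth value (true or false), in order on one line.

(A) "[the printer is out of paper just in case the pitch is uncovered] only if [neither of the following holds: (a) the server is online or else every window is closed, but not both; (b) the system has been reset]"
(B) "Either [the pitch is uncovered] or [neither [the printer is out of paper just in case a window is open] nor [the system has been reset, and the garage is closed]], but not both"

(A) true; (B) true

(A): This is (¬V ↔ ¬R) → ((P ⊕ ¬S) ↓ U).

¬V = ¬T = F
¬R = ¬T = F
¬V ↔ ¬R = F ↔ F = T
¬S = ¬T = F
P ⊕ ¬S = F ⊕ F = F
(P ⊕ ¬S) ↓ U = F ↓ F = T
(¬V ↔ ¬R) → ((P ⊕ ¬S) ↓ U) = T → T = T
Hence (A) is true.

(B): Parsed as ¬R ⊕ ((¬V ↔ S) ↓ (U ∧ Q))

¬R = ¬T = F
¬V = ¬T = F
¬V ↔ S = F ↔ T = F
U ∧ Q = F ∧ T = F
(¬V ↔ S) ↓ (U ∧ Q) = F ↓ F = T
¬R ⊕ ((¬V ↔ S) ↓ (U ∧ Q)) = F ⊕ T = T
Thus (B) is true.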